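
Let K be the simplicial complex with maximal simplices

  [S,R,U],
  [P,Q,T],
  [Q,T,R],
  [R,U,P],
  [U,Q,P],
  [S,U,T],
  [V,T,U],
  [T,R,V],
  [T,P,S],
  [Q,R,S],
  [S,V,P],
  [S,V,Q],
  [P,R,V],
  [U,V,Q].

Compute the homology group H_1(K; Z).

H_1 ≅ Z^2.

We work with the vertex ordering P < Q < R < S < T < U < V. The simplices of K, each written with vertices in increasing order, are:

  0-simplices (7): P, Q, R, S, T, U, V
  1-simplices (21): PQ, PR, PS, PT, PU, PV, QR, QS, QT, QU, QV, RS, RT, RU, RV, ST, SU, SV, TU, TV, UV
  2-simplices (14): PQT, PQU, PRU, PRV, PST, PSV, QRS, QRT, QSV, QUV, RSU, RTV, STU, TUV

giving chain groups C_0 ≅ Z^7, C_1 ≅ Z^21, C_2 ≅ Z^14.

The boundary map ∂_1: C_1 → C_0 is given by ∂[p,q] = [q] − [p]. For instance
  ∂PS = S − P.
As a 7×21 matrix over Z this has rank 6, with invariant factors (1,1,1,1,1,1).

The boundary map ∂_2: C_2 → C_1 sends each 2-simplex [p,q,r] to [q,r] − [p,r] + [p,q]. For instance
  ∂STU = TU − SU + ST,
  ∂PST = ST − PT + PS.
This gives a 21×14 integer matrix of rank 13; reducing to Smith normal form yields diagonal entries (1,1,1,1,1,1,1,1,1,1,1,1,1).

Now H_k = ker ∂_k / im ∂_{k+1}, so:

  H_1: rank ker ∂_1 − rank ∂_2 = (21 − 6) − 13 = 2, and the invariant factors of ∂_2 are all 1, so H_1 = Z^2.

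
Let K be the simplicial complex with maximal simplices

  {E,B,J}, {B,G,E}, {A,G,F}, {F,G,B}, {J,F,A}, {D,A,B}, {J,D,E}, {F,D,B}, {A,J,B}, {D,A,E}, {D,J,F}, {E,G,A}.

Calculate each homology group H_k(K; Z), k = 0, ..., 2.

Fix the vertex order A < B < D < E < F < G < J and write every simplex with vertices in increasing order. Then dim K = 2 and the simplices of K are:

  0-simplices (7): A, B, D, E, F, G, J
  1-simplices (18): AB, AD, AE, AF, AG, AJ, BD, BE, BF, BG, BJ, DE, DF, DJ, EG, EJ, FG, FJ
  2-simplices (12): ABD, ABJ, ADE, AEG, AFG, AFJ, BDF, BEG, BEJ, BFG, DEJ, DFJ

Hence C_0 ≅ Z^7, C_1 ≅ Z^18, C_2 ≅ Z^12.

∂_1: C_1 → C_0 is given by ∂[p,q] = [q] − [p]. For instance
  ∂BD = D − B.
As a 7×18 matrix over Z this has rank 6, with invariant factors (1,1,1,1,1,1).

The boundary map ∂_2: C_2 → C_1 sends each 2-simplex [p,q,r] to [q,r] − [p,r] + [p,q]. For instance
  ∂DFJ = FJ − DJ + DF,
  ∂BEG = EG − BG + BE.
The 18×12 boundary matrix has rank 12 and Smith normal form diag(1,1,1,1,1,1,1,1,1,1,1,2).

Computing H_k = (kernel of ∂_k) / (image of ∂_{k+1}):

  H_0: rank C_0 − rank ∂_1 = 7 − 6 = 1, and the invariant factors of ∂_1 are all 1, so H_0 ≅ Z.
  H_1: rank ker ∂_1 − rank ∂_2 = (18 − 6) − 12 = 0, and ∂_2 has invariant factor 2 > 1, so H_1 ≅ Z/2.
  H_2: rank ker ∂_2 − rank ∂_3 = (12 − 12) − 0 = 0, and there is no ∂_3, so H_2 ≅ 0.

(K is a triangulation of the real projective plane RP^2.)

H_0 ≅ Z,  H_1 ≅ Z/2,  H_2 = 0.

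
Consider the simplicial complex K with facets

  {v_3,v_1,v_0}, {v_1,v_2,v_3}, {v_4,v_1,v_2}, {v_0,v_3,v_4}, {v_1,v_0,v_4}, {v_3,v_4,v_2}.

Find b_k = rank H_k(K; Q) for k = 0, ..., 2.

Fix the vertex order v_0 < v_1 < v_2 < v_3 < v_4 and write every simplex with vertices in increasing order. Then dim K = 2 and the simplices of K are:

  0-simplices (5): [v_0], [v_1], [v_2], [v_3], [v_4]
  1-simplices (9): [v_0,v_1], [v_0,v_3], [v_0,v_4], [v_1,v_2], [v_1,v_3], [v_1,v_4], [v_2,v_3], [v_2,v_4], [v_3,v_4]
  2-simplices (6): [v_0,v_1,v_3], [v_0,v_1,v_4], [v_0,v_3,v_4], [v_1,v_2,v_3], [v_1,v_2,v_4], [v_2,v_3,v_4]

so the chain groups are C_0 ≅ Z^5, C_1 ≅ Z^9, C_2 ≅ Z^6.

∂_1: C_1 → C_0 maps an edge to its endpoints' difference, ∂[p,q] = q − p. For instance
  ∂[v_3,v_4] = [v_4] − [v_3].
This gives a 5×9 integer matrix of rank 4; reducing to Smith normal form yields diagonal entries (1,1,1,1).

∂_2: C_2 → C_1 acts by ∂[p,q,r] = [q,r] − [p,r] + [p,q]. For instance
  ∂[v_2,v_3,v_4] = [v_3,v_4] − [v_2,v_4] + [v_2,v_3],
  ∂[v_1,v_2,v_4] = [v_2,v_4] − [v_1,v_4] + [v_1,v_2].
As a 9×6 matrix over Z this has rank 5, with invariant factors (1,1,1,1,1).

Reading off H_k = ker ∂_k / im ∂_{k+1}:

  H_0: rank C_0 − rank ∂_1 = 5 − 4 = 1, and the invariant factors of ∂_1 are all 1, so H_0 ≅ Z.
  H_1: rank ker ∂_1 − rank ∂_2 = (9 − 4) − 5 = 0, and the invariant factors of ∂_2 are all 1, so H_1 ≅ 0.
  H_2: rank ker ∂_2 − rank ∂_3 = (6 − 5) − 0 = 1, and there is no ∂_3, so H_2 ≅ Z.

As a check, the Euler characteristic is 5 − 9 + 6 = 2, which agrees with 1 − 0 + 1 = 2.

Hence the Betti numbers are b_0 = 1, b_1 = 0, b_2 = 1.

b_0 = 1, b_1 = 0, b_2 = 1.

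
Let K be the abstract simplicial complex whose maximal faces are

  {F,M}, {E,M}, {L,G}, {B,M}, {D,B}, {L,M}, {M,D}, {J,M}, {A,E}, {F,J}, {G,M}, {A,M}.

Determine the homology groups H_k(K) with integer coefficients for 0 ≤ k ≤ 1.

Fix the vertex order A < B < D < E < F < G < J < L < M and write every simplex with vertices in increasing order. Then dim K = 1 and the simplices of K are:

  0-simplices (9): A, B, D, E, F, G, J, L, M
  1-simplices (12): AE, AM, BD, BM, DM, EM, FJ, FM, GL, GM, JM, LM

giving chain groups C_0 ≅ Z^9, C_1 ≅ Z^12.

Boundary ∂_1: C_1 → C_0 maps an edge to its endpoints' difference, ∂[p,q] = q − p. For instance
  ∂EM = M − E.
The 9×12 boundary matrix has rank 8 and Smith normal form diag(1,1,1,1,1,1,1,1).

Reading off H_k = ker ∂_k / im ∂_{k+1}:

  H_0: rank C_0 − rank ∂_1 = 9 − 8 = 1, and the invariant factors of ∂_1 are all 1, so H_0 ≅ Z.
  H_1: rank ker ∂_1 − rank ∂_2 = (12 − 8) − 0 = 4, and there is no ∂_2, so H_1 ≅ Z^4.

(K is a triangulation of a wedge of 4 circles.)

H_0 ≅ Z,  H_1 ≅ Z^4.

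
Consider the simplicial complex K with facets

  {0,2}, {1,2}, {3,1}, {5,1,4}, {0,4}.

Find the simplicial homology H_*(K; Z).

H_0 = Z,  H_1 = Z,  H_2 = 0.

Take the total order 0 < 1 < 2 < 3 < 4 < 5 on the vertex set. Then K (dimension 2) consists of the simplices:

  0-simplices (6): [0], [1], [2], [3], [4], [5]
  1-simplices (7): [0,2], [0,4], [1,2], [1,3], [1,4], [1,5], [4,5]
  2-simplices (1): [1,4,5]

Hence C_0 ≅ Z^6, C_1 ≅ Z^7, C_2 ≅ Z^1.

The boundary map ∂_1: C_1 → C_0 is given by ∂[p,q] = [q] − [p]. For instance
  ∂[1,2] = [2] − [1].
This gives a 6×7 integer matrix of rank 5; reducing to Smith normal form yields diagonal entries (1,1,1,1,1).

The boundary map ∂_2: C_2 → C_1 sends each 2-simplex [p,q,r] to [q,r] − [p,r] + [p,q]. For instance
  ∂[1,4,5] = [4,5] − [1,5] + [1,4].
This gives a 7×1 integer matrix of rank 1; reducing to Smith normal form yields diagonal entries (1).

Now H_k = ker ∂_k / im ∂_{k+1}, so:

  H_0: rank C_0 − rank ∂_1 = 6 − 5 = 1, and the invariant factors of ∂_1 are all 1, so H_0 ≅ Z.
  H_1: rank ker ∂_1 − rank ∂_2 = (7 − 5) − 1 = 1, and the invariant factors of ∂_2 are all 1, so H_1 ≅ Z.
  H_2: rank ker ∂_2 − rank ∂_3 = (1 − 1) − 0 = 0, and there is no ∂_3, so H_2 ≅ 0.

As a check, the Euler characteristic is 6 − 7 + 1 = 0, which agrees with 1 − 1 + 0 = 0.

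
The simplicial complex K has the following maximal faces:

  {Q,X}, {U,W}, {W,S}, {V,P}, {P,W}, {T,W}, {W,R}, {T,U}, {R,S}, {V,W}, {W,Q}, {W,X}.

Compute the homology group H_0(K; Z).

Order the vertices as P < Q < R < S < T < U < V < W < X. Listing each simplex with vertices in this order, K has dimension 1 with simplices:

  0-simplices (9): P, Q, R, S, T, U, V, W, X
  1-simplices (12): PV, PW, QW, QX, RS, RW, SW, TU, TW, UW, VW, WX

giving chain groups C_0 ≅ Z^9, C_1 ≅ Z^12.

∂_1: C_1 → C_0 sends each edge [p,q] (with p < q) to q − p. For instance
  ∂RW = W − R.
The 9×12 boundary matrix has rank 8 and Smith normal form diag(1,1,1,1,1,1,1,1).

From H_k ≅ ker(∂_k) / im(∂_{k+1}) we obtain:

  H_0: rank C_0 − rank ∂_1 = 9 − 8 = 1, and the invariant factors of ∂_1 are all 1, so H_0 ≅ Z.

(K is a triangulation of a wedge of 4 circles.)

H_0 = Z.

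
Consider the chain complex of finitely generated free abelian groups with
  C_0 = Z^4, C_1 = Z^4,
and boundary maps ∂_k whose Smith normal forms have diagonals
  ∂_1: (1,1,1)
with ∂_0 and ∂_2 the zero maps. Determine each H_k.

H_0 = Z,  H_1 = Z.

H_0: b_0 = 4 − 0 − 3 = 1; torsion from ∂_1 factors > 1: none. So H_0 = Z.
H_1: b_1 = 4 − 3 − 0 = 1; torsion from ∂_2 factors > 1: none. So H_1 = Z.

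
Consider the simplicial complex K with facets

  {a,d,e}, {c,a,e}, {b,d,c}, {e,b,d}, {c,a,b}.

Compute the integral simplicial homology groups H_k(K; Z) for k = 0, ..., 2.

We work with the vertex ordering a < b < c < d < e. The simplices of K, each written with vertices in increasing order, are:

  0-simplices (5): a, b, c, d, e
  1-simplices (10): ab, ac, ad, ae, bc, bd, be, cd, ce, de
  2-simplices (5): abc, ace, ade, bcd, bde

giving chain groups C_0 ≅ Z^5, C_1 ≅ Z^10, C_2 ≅ Z^5.

∂_1: C_1 → C_0 is given by ∂[p,q] = [q] − [p]. For instance
  ∂ac = c − a.
As a 5×10 matrix over Z this has rank 4, with invariant factors (1,1,1,1).

The boundary map ∂_2: C_2 → C_1 sends each 2-simplex [p,q,r] to [q,r] − [p,r] + [p,q]. For instance
  ∂bde = de − be + bd,
  ∂ade = de − ae + ad.
This gives a 10×5 integer matrix of rank 5; reducing to Smith normal form yields diagonal entries (1,1,1,1,1).

From H_k ≅ ker(∂_k) / im(∂_{k+1}) we obtain:

  H_0: rank C_0 − rank ∂_1 = 5 − 4 = 1, and the invariant factors of ∂_1 are all 1, so H_0 ≅ Z.
  H_1: rank ker ∂_1 − rank ∂_2 = (10 − 4) − 5 = 1, and the invariant factors of ∂_2 are all 1, so H_1 ≅ Z.
  H_2: rank ker ∂_2 − rank ∂_3 = (5 − 5) − 0 = 0, and there is no ∂_3, so H_2 ≅ 0.

As a check, the Euler characteristic is 5 − 10 + 5 = 0, which agrees with 1 − 1 + 0 = 0.

H_0 = Z,  H_1 = Z,  H_2 = 0.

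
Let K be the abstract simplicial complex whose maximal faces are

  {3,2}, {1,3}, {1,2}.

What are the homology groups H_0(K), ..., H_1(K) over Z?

K has 3 vertices, 3 edges.
rank ∂_0 = 0, rank ∂_1 = 2 ⇒ b_0 = 3 − 0 − 2 = 1; all invariant factors of ∂_1 are 1 so no torsion. So H_0 = Z.
rank ∂_1 = 2, rank ∂_2 = 0 ⇒ b_1 = 3 − 2 − 0 = 1. So H_1 = Z.

H_0 = Z,  H_1 = Z.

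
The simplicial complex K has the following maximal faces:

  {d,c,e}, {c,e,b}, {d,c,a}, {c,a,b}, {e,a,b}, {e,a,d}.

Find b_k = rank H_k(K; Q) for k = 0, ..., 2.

Order the vertices as a < b < c < d < e. Listing each simplex with vertices in this order, K has dimension 2 with simplices:

  0-simplices (5): a, b, c, d, e
  1-simplices (9): ab, ac, ad, ae, bc, be, cd, ce, de
  2-simplices (6): abc, abe, acd, ade, bce, cde

giving chain groups C_0 ≅ Z^5, C_1 ≅ Z^9, C_2 ≅ Z^6.

∂_1: C_1 → C_0 maps an edge to its endpoints' difference, ∂[p,q] = q − p.
The 5×9 boundary matrix has rank 4 and Smith normal form diag(1,1,1,1).

The boundary map ∂_2: C_2 → C_1 acts by ∂[p,q,r] = [q,r] − [p,r] + [p,q]. For instance
  ∂abc = bc − ac + ab,
  ∂bce = ce − be + bc.
This gives a 9×6 integer matrix of rank 5; reducing to Smith normal form yields diagonal entries (1,1,1,1,1).

From H_k ≅ ker(∂_k) / im(∂_{k+1}) we obtain:

  H_0: rank C_0 − rank ∂_1 = 5 − 4 = 1, and the invariant factors of ∂_1 are all 1, so H_0 = Z.
  H_1: rank ker ∂_1 − rank ∂_2 = (9 − 4) − 5 = 0, and the invariant factors of ∂_2 are all 1, so H_1 = 0.
  H_2: rank ker ∂_2 − rank ∂_3 = (6 − 5) − 0 = 1, and there is no ∂_3, so H_2 = Z.

(K is a triangulation of the 2-sphere S^2.)

Hence the Betti numbers are b_0 = 1, b_1 = 0, b_2 = 1.

b_0 = 1, b_1 = 0, b_2 = 1.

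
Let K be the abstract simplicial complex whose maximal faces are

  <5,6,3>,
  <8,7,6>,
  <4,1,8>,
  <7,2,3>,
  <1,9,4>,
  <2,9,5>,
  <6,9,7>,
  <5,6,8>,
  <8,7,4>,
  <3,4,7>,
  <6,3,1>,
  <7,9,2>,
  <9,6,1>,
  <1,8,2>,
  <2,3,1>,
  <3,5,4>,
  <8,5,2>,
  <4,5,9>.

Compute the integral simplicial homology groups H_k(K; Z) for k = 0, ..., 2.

H_0 ≅ Z,  H_1 ≅ Z^2,  H_2 ≅ Z.

Fix the vertex order 1 < 2 < 3 < 4 < 5 < 6 < 7 < 8 < 9 and write every simplex with vertices in increasing order. Then dim K = 2 and the simplices of K are:

  0-simplices (9): [1], [2], [3], [4], [5], [6], [7], [8], [9]
  1-simplices (27): (27 of them)
  2-simplices (18): [1,2,3], [1,2,8], [1,3,6], [1,4,8], [1,4,9], [1,6,9], [2,3,7], [2,5,8], [2,5,9], [2,7,9], [3,4,5], [3,4,7], [3,5,6], [4,5,9], [4,7,8], [5,6,8], [6,7,8], [6,7,9]

so the chain groups are C_0 ≅ Z^9, C_1 ≅ Z^27, C_2 ≅ Z^18.

∂_1: C_1 → C_0 is given by ∂[p,q] = [q] − [p]. For instance
  ∂[1,6] = [6] − [1].
The 9×27 boundary matrix has rank 8 and Smith normal form diag(1,1,1,1,1,1,1,1).

∂_2: C_2 → C_1 sends each 2-simplex [p,q,r] to [q,r] − [p,r] + [p,q]. For instance
  ∂[2,7,9] = [7,9] − [2,9] + [2,7],
  ∂[3,4,5] = [4,5] − [3,5] + [3,4].
As a 27×18 matrix over Z this has rank 17, with invariant factors (1,1,1,1,1,1,1,1,1,1,1,1,1,1,1,1,1).

Now H_k = ker ∂_k / im ∂_{k+1}, so:

  H_0: rank C_0 − rank ∂_1 = 9 − 8 = 1, and the invariant factors of ∂_1 are all 1, so H_0 ≅ Z.
  H_1: rank ker ∂_1 − rank ∂_2 = (27 − 8) − 17 = 2, and the invariant factors of ∂_2 are all 1, so H_1 ≅ Z^2.
  H_2: rank ker ∂_2 − rank ∂_3 = (18 − 17) − 0 = 1, and there is no ∂_3, so H_2 ≅ Z.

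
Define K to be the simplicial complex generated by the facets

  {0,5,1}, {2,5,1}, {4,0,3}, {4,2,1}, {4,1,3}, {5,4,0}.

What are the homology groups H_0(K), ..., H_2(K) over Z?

H_0 ≅ Z,  H_1 ≅ Z,  H_2 = 0.

Fix the vertex order 0 < 1 < 2 < 3 < 4 < 5 and write every simplex with vertices in increasing order. Then dim K = 2 and the simplices of K are:

  0-simplices (6): [0], [1], [2], [3], [4], [5]
  1-simplices (12): [0,1], [0,3], [0,4], [0,5], [1,2], [1,3], [1,4], [1,5], [2,4], [2,5], [3,4], [4,5]
  2-simplices (6): [0,1,5], [0,3,4], [0,4,5], [1,2,4], [1,2,5], [1,3,4]

giving chain groups C_0 ≅ Z^6, C_1 ≅ Z^12, C_2 ≅ Z^6.

∂_1: C_1 → C_0 maps an edge to its endpoints' difference, ∂[p,q] = q − p.
The resulting 6×12 matrix has rank 5, and its Smith normal form has invariant factors (1,1,1,1,1).

∂_2: C_2 → C_1 maps a triangle to the signed sum of its edges. For instance
  ∂[0,3,4] = [3,4] − [0,4] + [0,3],
  ∂[1,2,4] = [2,4] − [1,4] + [1,2].
As a 12×6 matrix over Z this has rank 6, with invariant factors (1,1,1,1,1,1).

Reading off H_k = ker ∂_k / im ∂_{k+1}:

  H_0: rank C_0 − rank ∂_1 = 6 − 5 = 1, and the invariant factors of ∂_1 are all 1, so H_0 ≅ Z.
  H_1: rank ker ∂_1 − rank ∂_2 = (12 − 5) − 6 = 1, and the invariant factors of ∂_2 are all 1, so H_1 ≅ Z.
  H_2: rank ker ∂_2 − rank ∂_3 = (6 − 6) − 0 = 0, and there is no ∂_3, so H_2 ≅ 0.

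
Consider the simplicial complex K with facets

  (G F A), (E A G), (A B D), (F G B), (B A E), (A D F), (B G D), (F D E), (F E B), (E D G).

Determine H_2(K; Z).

H_2 = 0.

We work with the vertex ordering A < B < D < E < F < G. The simplices of K, each written with vertices in increasing order, are:

  0-simplices (6): A, B, D, E, F, G
  1-simplices (15): AB, AD, AE, AF, AG, BD, BE, BF, BG, DE, DF, DG, EF, EG, FG
  2-simplices (10): ABD, ABE, ADF, AEG, AFG, BDG, BEF, BFG, DEF, DEG

giving chain groups C_0 ≅ Z^6, C_1 ≅ Z^15, C_2 ≅ Z^10.

The boundary map ∂_1: C_1 → C_0 is given by ∂[p,q] = [q] − [p]. For instance
  ∂AD = D − A.
The 6×15 boundary matrix has rank 5 and Smith normal form diag(1,1,1,1,1).

∂_2: C_2 → C_1 maps a triangle to the signed sum of its edges. For instance
  ∂ABE = BE − AE + AB,
  ∂BDG = DG − BG + BD.
The resulting 15×10 matrix has rank 10, and its Smith normal form has invariant factors (1,1,1,1,1,1,1,1,1,2).

Now H_k = ker ∂_k / im ∂_{k+1}, so:

  H_2: rank ker ∂_2 − rank ∂_3 = (10 − 10) − 0 = 0, and there is no ∂_3, so H_2 ≅ 0.

(K is a triangulation of the real projective plane RP^2.)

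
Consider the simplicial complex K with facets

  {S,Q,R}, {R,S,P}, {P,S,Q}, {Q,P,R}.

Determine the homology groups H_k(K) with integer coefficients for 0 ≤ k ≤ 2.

Order the vertices as P < Q < R < S. Listing each simplex with vertices in this order, K has dimension 2 with simplices:

  0-simplices (4): P, Q, R, S
  1-simplices (6): PQ, PR, PS, QR, QS, RS
  2-simplices (4): PQR, PQS, PRS, QRS

Hence C_0 ≅ Z^4, C_1 ≅ Z^6, C_2 ≅ Z^4.

∂_1: C_1 → C_0 is given by ∂[p,q] = [q] − [p].
The 4×6 boundary matrix has rank 3 and Smith normal form diag(1,1,1).

Boundary ∂_2: C_2 → C_1 acts by ∂[p,q,r] = [q,r] − [p,r] + [p,q]. For instance
  ∂PQR = QR − PR + PQ,
  ∂QRS = RS − QS + QR.
This gives a 6×4 integer matrix of rank 3; reducing to Smith normal form yields diagonal entries (1,1,1).

Computing H_k = (kernel of ∂_k) / (image of ∂_{k+1}):

  H_0: rank C_0 − rank ∂_1 = 4 − 3 = 1, and the invariant factors of ∂_1 are all 1, so H_0 ≅ Z.
  H_1: rank ker ∂_1 − rank ∂_2 = (6 − 3) − 3 = 0, and the invariant factors of ∂_2 are all 1, so H_1 ≅ 0.
  H_2: rank ker ∂_2 − rank ∂_3 = (4 − 3) − 0 = 1, and there is no ∂_3, so H_2 ≅ Z.

As a check, the Euler characteristic is 4 − 6 + 4 = 2, which agrees with 1 − 0 + 1 = 2.

H_0 = Z,  H_1 = 0,  H_2 = Z.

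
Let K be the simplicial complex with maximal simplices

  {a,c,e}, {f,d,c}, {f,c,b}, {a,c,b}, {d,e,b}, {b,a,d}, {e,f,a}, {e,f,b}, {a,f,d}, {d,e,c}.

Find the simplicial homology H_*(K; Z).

H_0 ≅ Z,  H_1 ≅ Z/2,  H_2 = 0.

We work with the vertex ordering a < b < c < d < e < f. The simplices of K, each written with vertices in increasing order, are:

  0-simplices (6): a, b, c, d, e, f
  1-simplices (15): ab, ac, ad, ae, af, bc, bd, be, bf, cd, ce, cf, de, df, ef
  2-simplices (10): abc, abd, ace, adf, aef, bcf, bde, bef, cde, cdf

giving chain groups C_0 ≅ Z^6, C_1 ≅ Z^15, C_2 ≅ Z^10.

The boundary map ∂_1: C_1 → C_0 sends each edge [p,q] (with p < q) to q − p.
The resulting 6×15 matrix has rank 5, and its Smith normal form has invariant factors (1,1,1,1,1).

The boundary map ∂_2: C_2 → C_1 maps a triangle to the signed sum of its edges. For instance
  ∂aef = ef − af + ae,
  ∂cde = de − ce + cd.
This gives a 15×10 integer matrix of rank 10; reducing to Smith normal form yields diagonal entries (1,1,1,1,1,1,1,1,1,2).

From H_k ≅ ker(∂_k) / im(∂_{k+1}) we obtain:

  H_0: rank C_0 − rank ∂_1 = 6 − 5 = 1, and the invariant factors of ∂_1 are all 1, so H_0 = Z.
  H_1: rank ker ∂_1 − rank ∂_2 = (15 − 5) − 10 = 0, and ∂_2 has invariant factor 2 > 1, so H_1 = Z/2.
  H_2: rank ker ∂_2 − rank ∂_3 = (10 − 10) − 0 = 0, and there is no ∂_3, so H_2 = 0.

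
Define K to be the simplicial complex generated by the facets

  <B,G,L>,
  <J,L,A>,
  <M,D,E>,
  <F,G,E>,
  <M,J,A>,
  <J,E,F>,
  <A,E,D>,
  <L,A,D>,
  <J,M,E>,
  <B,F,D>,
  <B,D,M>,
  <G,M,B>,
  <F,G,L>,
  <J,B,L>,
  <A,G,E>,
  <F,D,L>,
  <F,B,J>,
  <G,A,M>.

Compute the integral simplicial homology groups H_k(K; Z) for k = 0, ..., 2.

H_0 ≅ Z,  H_1 ≅ Z ⊕ Z_2,  H_2 = 0.

We work with the vertex ordering A < B < D < E < F < G < J < L < M. The simplices of K, each written with vertices in increasing order, are:

  0-simplices (9): A, B, D, E, F, G, J, L, M
  1-simplices (27): AD, AE, AG, AJ, AL, AM, BD, BF, BG, BJ, BL, BM, DE, DF, DL, DM, EF, EG, EJ, EM, FG, FJ, FL, GL, GM, JL, JM
  2-simplices (18): ADE, ADL, AEG, AGM, AJL, AJM, BDF, BDM, BFJ, BGL, BGM, BJL, DEM, DFL, EFG, EFJ, EJM, FGL

so the chain groups are C_0 ≅ Z^9, C_1 ≅ Z^27, C_2 ≅ Z^18.

The boundary map ∂_1: C_1 → C_0 maps an edge to its endpoints' difference, ∂[p,q] = q − p. For instance
  ∂JL = L − J.
This gives a 9×27 integer matrix of rank 8; reducing to Smith normal form yields diagonal entries (1,1,1,1,1,1,1,1).

∂_2: C_2 → C_1 sends each 2-simplex [p,q,r] to [q,r] − [p,r] + [p,q]. For instance
  ∂DFL = FL − DL + DF,
  ∂BGM = GM − BM + BG.
The 27×18 boundary matrix has rank 18 and Smith normal form diag(1,1,1,1,1,1,1,1,1,1,1,1,1,1,1,1,1,2).

Computing H_k = (kernel of ∂_k) / (image of ∂_{k+1}):

  H_0: rank C_0 − rank ∂_1 = 9 − 8 = 1, and the invariant factors of ∂_1 are all 1, so H_0 = Z.
  H_1: rank ker ∂_1 − rank ∂_2 = (27 − 8) − 18 = 1, and ∂_2 has invariant factor 2 > 1, so H_1 = Z ⊕ Z_2.
  H_2: rank ker ∂_2 − rank ∂_3 = (18 − 18) − 0 = 0, and there is no ∂_3, so H_2 = 0.

(K is a triangulation of the Klein bottle.)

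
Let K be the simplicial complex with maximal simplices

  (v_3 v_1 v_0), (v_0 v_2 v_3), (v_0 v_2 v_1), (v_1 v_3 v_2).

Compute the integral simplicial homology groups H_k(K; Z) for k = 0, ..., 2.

H_0 ≅ Z,  H_1 = 0,  H_2 ≅ Z.

Take the total order v_0 < v_1 < v_2 < v_3 on the vertex set. Then K (dimension 2) consists of the simplices:

  0-simplices (4): [v_0], [v_1], [v_2], [v_3]
  1-simplices (6): [v_0,v_1], [v_0,v_2], [v_0,v_3], [v_1,v_2], [v_1,v_3], [v_2,v_3]
  2-simplices (4): [v_0,v_1,v_2], [v_0,v_1,v_3], [v_0,v_2,v_3], [v_1,v_2,v_3]

giving chain groups C_0 ≅ Z^4, C_1 ≅ Z^6, C_2 ≅ Z^4.

The boundary map ∂_1: C_1 → C_0 maps an edge to its endpoints' difference, ∂[p,q] = q − p.
The resulting 4×6 matrix has rank 3, and its Smith normal form has invariant factors (1,1,1).

∂_2: C_2 → C_1 maps a triangle to the signed sum of its edges. For instance
  ∂[v_0,v_1,v_2] = [v_1,v_2] − [v_0,v_2] + [v_0,v_1],
  ∂[v_1,v_2,v_3] = [v_2,v_3] − [v_1,v_3] + [v_1,v_2].
As a 6×4 matrix over Z this has rank 3, with invariant factors (1,1,1).

From H_k ≅ ker(∂_k) / im(∂_{k+1}) we obtain:

  H_0: rank C_0 − rank ∂_1 = 4 − 3 = 1, and the invariant factors of ∂_1 are all 1, so H_0 ≅ Z.
  H_1: rank ker ∂_1 − rank ∂_2 = (6 − 3) − 3 = 0, and the invariant factors of ∂_2 are all 1, so H_1 ≅ 0.
  H_2: rank ker ∂_2 − rank ∂_3 = (4 − 3) − 0 = 1, and there is no ∂_3, so H_2 ≅ Z.

As a check, the Euler characteristic is 4 − 6 + 4 = 2, which agrees with 1 − 0 + 1 = 2.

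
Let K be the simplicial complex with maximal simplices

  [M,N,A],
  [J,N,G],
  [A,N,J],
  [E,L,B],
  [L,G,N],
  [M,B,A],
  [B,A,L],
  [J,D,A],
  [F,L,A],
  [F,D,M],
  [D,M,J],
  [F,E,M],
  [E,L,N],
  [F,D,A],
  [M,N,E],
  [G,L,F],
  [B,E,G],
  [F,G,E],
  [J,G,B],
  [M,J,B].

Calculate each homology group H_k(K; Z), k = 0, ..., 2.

H_0 = Z,  H_1 = Z ⊕ Z/2,  H_2 = 0.

Fix the vertex order A < B < D < E < F < G < J < L < M < N and write every simplex with vertices in increasing order. Then dim K = 2 and the simplices of K are:

  0-simplices (10): A, B, D, E, F, G, J, L, M, N
  1-simplices (30): AB, AD, AF, AJ, AL, AM, AN, BE, BG, BJ, BL, BM, DF, DJ, DM, EF, EG, EL, EM, EN, FG, FL, FM, GJ, GL, GN, JM, JN, LN, MN
  2-simplices (20): ABL, ABM, ADF, ADJ, AFL, AJN, AMN, BEG, BEL, BGJ, BJM, DFM, DJM, EFG, EFM, ELN, EMN, FGL, GJN, GLN

so the chain groups are C_0 ≅ Z^10, C_1 ≅ Z^30, C_2 ≅ Z^20.

∂_1: C_1 → C_0 maps an edge to its endpoints' difference, ∂[p,q] = q − p. For instance
  ∂EL = L − E.
The 10×30 boundary matrix has rank 9 and Smith normal form diag(1,1,1,1,1,1,1,1,1).

The boundary map ∂_2: C_2 → C_1 sends each 2-simplex [p,q,r] to [q,r] − [p,r] + [p,q]. For instance
  ∂AJN = JN − AN + AJ,
  ∂GLN = LN − GN + GL.
The resulting 30×20 matrix has rank 20, and its Smith normal form has invariant factors (1,1,1,1,1,1,1,1,1,1,1,1,1,1,1,1,1,1,1,2).

Reading off H_k = ker ∂_k / im ∂_{k+1}:

  H_0: rank C_0 − rank ∂_1 = 10 − 9 = 1, and the invariant factors of ∂_1 are all 1, so H_0 = Z.
  H_1: rank ker ∂_1 − rank ∂_2 = (30 − 9) − 20 = 1, and ∂_2 has invariant factor 2 > 1, so H_1 = Z ⊕ Z/2.
  H_2: rank ker ∂_2 − rank ∂_3 = (20 − 20) − 0 = 0, and there is no ∂_3, so H_2 = 0.

As a check, the Euler characteristic is 10 − 30 + 20 = 0, which agrees with 1 − 1 + 0 = 0.
(K is a triangulation of the Klein bottle.)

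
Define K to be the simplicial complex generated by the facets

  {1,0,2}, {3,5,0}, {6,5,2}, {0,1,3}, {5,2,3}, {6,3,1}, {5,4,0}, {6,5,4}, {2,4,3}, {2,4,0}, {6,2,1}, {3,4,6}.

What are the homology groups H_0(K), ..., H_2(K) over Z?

H_0 ≅ Z,  H_1 ≅ Z/2,  H_2 = 0.

K has 7 vertices, 18 edges, 12 triangles.
rank ∂_0 = 0, rank ∂_1 = 6 ⇒ b_0 = 7 − 0 − 6 = 1; all invariant factors of ∂_1 are 1 so no torsion. So H_0 ≅ Z.
rank ∂_1 = 6, rank ∂_2 = 12 ⇒ b_1 = 18 − 6 − 12 = 0; ∂_2 has invariant factor(s) [2] giving torsion. So H_1 ≅ Z/2.
rank ∂_2 = 12, rank ∂_3 = 0 ⇒ b_2 = 12 − 12 − 0 = 0. So H_2 ≅ 0.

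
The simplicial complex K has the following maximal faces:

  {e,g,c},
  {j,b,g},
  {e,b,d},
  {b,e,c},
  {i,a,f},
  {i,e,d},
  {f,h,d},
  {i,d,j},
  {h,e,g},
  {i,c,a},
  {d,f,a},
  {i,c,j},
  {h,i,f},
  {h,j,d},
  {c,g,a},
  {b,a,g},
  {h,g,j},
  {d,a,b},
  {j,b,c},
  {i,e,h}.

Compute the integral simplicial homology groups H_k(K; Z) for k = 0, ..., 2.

Order the vertices as a < b < c < d < e < f < g < h < i < j. Listing each simplex with vertices in this order, K has dimension 2 with simplices:

  0-simplices (10): a, b, c, d, e, f, g, h, i, j
  1-simplices (30): ab, ac, ad, af, ag, ai, bc, bd, be, bg, bj, ce, cg, ci, cj, de, df, dh, di, dj, eg, eh, ei, fh, fi, gh, gj, hi, hj, ij
  2-simplices (20): abd, abg, acg, aci, adf, afi, bce, bcj, bde, bgj, ceg, cij, dei, dfh, dhj, dij, egh, ehi, fhi, ghj

giving chain groups C_0 ≅ Z^10, C_1 ≅ Z^30, C_2 ≅ Z^20.

Boundary ∂_1: C_1 → C_0 is given by ∂[p,q] = [q] − [p]. For instance
  ∂df = f − d.
As a 10×30 matrix over Z this has rank 9, with invariant factors (1,1,1,1,1,1,1,1,1).

Boundary ∂_2: C_2 → C_1 sends each 2-simplex [p,q,r] to [q,r] − [p,r] + [p,q]. For instance
  ∂dij = ij − dj + di,
  ∂adf = df − af + ad.
The resulting 30×20 matrix has rank 20, and its Smith normal form has invariant factors (1,1,1,1,1,1,1,1,1,1,1,1,1,1,1,1,1,1,1,2).

Now H_k = ker ∂_k / im ∂_{k+1}, so:

  H_0: rank C_0 − rank ∂_1 = 10 − 9 = 1, and the invariant factors of ∂_1 are all 1, so H_0 = Z.
  H_1: rank ker ∂_1 − rank ∂_2 = (30 − 9) − 20 = 1, and ∂_2 has invariant factor 2 > 1, so H_1 = Z ⊕ Z/2.
  H_2: rank ker ∂_2 − rank ∂_3 = (20 − 20) − 0 = 0, and there is no ∂_3, so H_2 = 0.

H_0 = Z,  H_1 = Z ⊕ Z/2,  H_2 = 0.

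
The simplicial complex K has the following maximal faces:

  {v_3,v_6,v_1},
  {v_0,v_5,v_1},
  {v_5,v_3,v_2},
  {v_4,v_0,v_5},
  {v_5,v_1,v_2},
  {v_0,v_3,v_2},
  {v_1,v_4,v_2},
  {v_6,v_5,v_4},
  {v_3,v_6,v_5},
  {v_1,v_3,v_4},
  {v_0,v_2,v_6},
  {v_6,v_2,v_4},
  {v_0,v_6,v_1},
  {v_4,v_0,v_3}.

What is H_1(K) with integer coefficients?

H_1 = Z^2.

We work with the vertex ordering v_0 < v_1 < v_2 < v_3 < v_4 < v_5 < v_6. The simplices of K, each written with vertices in increasing order, are:

  0-simplices (7): [v_0], [v_1], [v_2], [v_3], [v_4], [v_5], [v_6]
  1-simplices (21): (21 of them)
  2-simplices (14): (14 of them)

Hence C_0 ≅ Z^7, C_1 ≅ Z^21, C_2 ≅ Z^14.

∂_1: C_1 → C_0 is given by ∂[p,q] = [q] − [p]. For instance
  ∂[v_2,v_6] = [v_6] − [v_2].
As a 7×21 matrix over Z this has rank 6, with invariant factors (1,1,1,1,1,1).

Boundary ∂_2: C_2 → C_1 sends each 2-simplex [p,q,r] to [q,r] − [p,r] + [p,q]. For instance
  ∂[v_3,v_5,v_6] = [v_5,v_6] − [v_3,v_6] + [v_3,v_5],
  ∂[v_0,v_2,v_3] = [v_2,v_3] − [v_0,v_3] + [v_0,v_2].
This gives a 21×14 integer matrix of rank 13; reducing to Smith normal form yields diagonal entries (1,1,1,1,1,1,1,1,1,1,1,1,1).

Computing H_k = (kernel of ∂_k) / (image of ∂_{k+1}):

  H_1: rank ker ∂_1 − rank ∂_2 = (21 − 6) − 13 = 2, and the invariant factors of ∂_2 are all 1, so H_1 ≅ Z^2.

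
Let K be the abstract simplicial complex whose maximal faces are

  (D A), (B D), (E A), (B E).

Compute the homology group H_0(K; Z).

Take the total order A < B < D < E on the vertex set. Then K (dimension 1) consists of the simplices:

  0-simplices (4): A, B, D, E
  1-simplices (4): AD, AE, BD, BE

Hence C_0 ≅ Z^4, C_1 ≅ Z^4.

The boundary map ∂_1: C_1 → C_0 maps an edge to its endpoints' difference, ∂[p,q] = q − p. For instance
  ∂BE = E − B.
As a 4×4 matrix over Z this has rank 3, with invariant factors (1,1,1).

From H_k ≅ ker(∂_k) / im(∂_{k+1}) we obtain:

  H_0: rank C_0 − rank ∂_1 = 4 − 3 = 1, and the invariant factors of ∂_1 are all 1, so H_0 ≅ Z.

H_0 = Z.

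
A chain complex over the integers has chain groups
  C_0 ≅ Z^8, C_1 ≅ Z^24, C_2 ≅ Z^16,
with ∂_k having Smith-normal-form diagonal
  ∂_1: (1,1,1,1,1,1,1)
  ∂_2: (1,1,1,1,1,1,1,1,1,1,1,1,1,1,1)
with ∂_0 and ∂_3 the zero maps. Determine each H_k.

H_0: b_0 = 8 − 0 − 7 = 1; torsion from ∂_1 factors > 1: none. So H_0 ≅ Z.
H_1: b_1 = 24 − 7 − 15 = 2; torsion from ∂_2 factors > 1: none. So H_1 ≅ Z^2.
H_2: b_2 = 16 − 15 − 0 = 1; torsion from ∂_3 factors > 1: none. So H_2 ≅ Z.

H_0 ≅ Z,  H_1 ≅ Z^2,  H_2 ≅ Z.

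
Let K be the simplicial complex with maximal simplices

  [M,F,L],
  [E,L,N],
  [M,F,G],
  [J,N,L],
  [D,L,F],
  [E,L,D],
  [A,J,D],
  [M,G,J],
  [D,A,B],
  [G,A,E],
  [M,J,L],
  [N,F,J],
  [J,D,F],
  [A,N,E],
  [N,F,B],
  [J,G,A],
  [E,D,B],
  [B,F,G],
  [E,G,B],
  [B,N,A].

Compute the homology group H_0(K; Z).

Take the total order A < B < D < E < F < G < J < L < M < N on the vertex set. Then K (dimension 2) consists of the simplices:

  0-simplices (10): A, B, D, E, F, G, J, L, M, N
  1-simplices (30): AB, AD, AE, AG, AJ, AN, BD, BE, BF, BG, BN, DE, DF, DJ, DL, EG, EL, EN, FG, FJ, FL, FM, FN, GJ, GM, JL, JM, JN, LM, LN
  2-simplices (20): ABD, ABN, ADJ, AEG, AEN, AGJ, BDE, BEG, BFG, BFN, DEL, DFJ, DFL, ELN, FGM, FJN, FLM, GJM, JLM, JLN

so the chain groups are C_0 ≅ Z^10, C_1 ≅ Z^30, C_2 ≅ Z^20.

The boundary map ∂_1: C_1 → C_0 sends each edge [p,q] (with p < q) to q − p. For instance
  ∂AG = G − A.
The resulting 10×30 matrix has rank 9, and its Smith normal form has invariant factors (1,1,1,1,1,1,1,1,1).

∂_2: C_2 → C_1 acts by ∂[p,q,r] = [q,r] − [p,r] + [p,q]. For instance
  ∂ELN = LN − EN + EL,
  ∂BFG = FG − BG + BF.
The 30×20 boundary matrix has rank 20 and Smith normal form diag(1,1,1,1,1,1,1,1,1,1,1,1,1,1,1,1,1,1,1,2).

Now H_k = ker ∂_k / im ∂_{k+1}, so:

  H_0: rank C_0 − rank ∂_1 = 10 − 9 = 1, and the invariant factors of ∂_1 are all 1, so H_0 ≅ Z.

H_0 = Z.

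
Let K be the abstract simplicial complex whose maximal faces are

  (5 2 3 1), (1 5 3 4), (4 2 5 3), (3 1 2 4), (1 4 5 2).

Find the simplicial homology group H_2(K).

H_2 = 0.

Order the vertices as 1 < 2 < 3 < 4 < 5. Listing each simplex with vertices in this order, K has dimension 3 with simplices:

  0-simplices (5): [1], [2], [3], [4], [5]
  1-simplices (10): [1,2], [1,3], [1,4], [1,5], [2,3], [2,4], [2,5], [3,4], [3,5], [4,5]
  2-simplices (10): [1,2,3], [1,2,4], [1,2,5], [1,3,4], [1,3,5], [1,4,5], [2,3,4], [2,3,5], [2,4,5], [3,4,5]
  3-simplices (5): [1,2,3,4], [1,2,3,5], [1,2,4,5], [1,3,4,5], [2,3,4,5]

giving chain groups C_0 ≅ Z^5, C_1 ≅ Z^10, C_2 ≅ Z^10, C_3 ≅ Z^5.

The boundary map ∂_1: C_1 → C_0 maps an edge to its endpoints' difference, ∂[p,q] = q − p. For instance
  ∂[3,4] = [4] − [3].
This gives a 5×10 integer matrix of rank 4; reducing to Smith normal form yields diagonal entries (1,1,1,1).

The boundary map ∂_2: C_2 → C_1 acts by ∂[p,q,r] = [q,r] − [p,r] + [p,q]. For instance
  ∂[2,4,5] = [4,5] − [2,5] + [2,4],
  ∂[1,2,3] = [2,3] − [1,3] + [1,2].
The 10×10 boundary matrix has rank 6 and Smith normal form diag(1,1,1,1,1,1).

∂_3: C_3 → C_2 sends each 3-simplex σ to the alternating sum Σ_i (−1)^i (σ with its i-th vertex removed). For instance
  ∂[1,2,3,4] = [2,3,4] − [1,3,4] + [1,2,4] − [1,2,3],
  ∂[2,3,4,5] = [3,4,5] − [2,4,5] + [2,3,5] − [2,3,4].
The resulting 10×5 matrix has rank 4, and its Smith normal form has invariant factors (1,1,1,1).

Computing H_k = (kernel of ∂_k) / (image of ∂_{k+1}):

  H_2: rank ker ∂_2 − rank ∂_3 = (10 − 6) − 4 = 0, and the invariant factors of ∂_3 are all 1, so H_2 = 0.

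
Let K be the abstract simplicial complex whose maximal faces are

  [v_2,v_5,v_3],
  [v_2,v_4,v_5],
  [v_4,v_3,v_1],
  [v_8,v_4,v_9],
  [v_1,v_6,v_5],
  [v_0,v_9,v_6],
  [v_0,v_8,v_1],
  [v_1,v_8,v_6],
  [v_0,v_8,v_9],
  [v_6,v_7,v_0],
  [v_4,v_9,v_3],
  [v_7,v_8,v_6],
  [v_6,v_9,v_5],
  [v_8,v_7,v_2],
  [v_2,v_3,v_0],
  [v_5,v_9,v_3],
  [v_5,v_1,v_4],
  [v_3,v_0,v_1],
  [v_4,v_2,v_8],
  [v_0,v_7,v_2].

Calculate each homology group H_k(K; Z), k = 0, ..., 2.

H_0 = Z,  H_1 = Z ⊕ Z/2,  H_2 = 0.

Fix the vertex order v_0 < v_1 < v_2 < v_3 < v_4 < v_5 < v_6 < v_7 < v_8 < v_9 and write every simplex with vertices in increasing order. Then dim K = 2 and the simplices of K are:

  0-simplices (10): [v_0], [v_1], [v_2], [v_3], [v_4], [v_5], [v_6], [v_7], [v_8], [v_9]
  1-simplices (30): (30 of them)
  2-simplices (20): (20 of them)

Hence C_0 ≅ Z^10, C_1 ≅ Z^30, C_2 ≅ Z^20.

Boundary ∂_1: C_1 → C_0 sends each edge [p,q] (with p < q) to q − p. For instance
  ∂[v_1,v_6] = [v_6] − [v_1].
The resulting 10×30 matrix has rank 9, and its Smith normal form has invariant factors (1,1,1,1,1,1,1,1,1).

The boundary map ∂_2: C_2 → C_1 sends each 2-simplex [p,q,r] to [q,r] − [p,r] + [p,q]. For instance
  ∂[v_0,v_2,v_3] = [v_2,v_3] − [v_0,v_3] + [v_0,v_2],
  ∂[v_2,v_3,v_5] = [v_3,v_5] − [v_2,v_5] + [v_2,v_3].
The resulting 30×20 matrix has rank 20, and its Smith normal form has invariant factors (1,1,1,1,1,1,1,1,1,1,1,1,1,1,1,1,1,1,1,2).

Computing H_k = (kernel of ∂_k) / (image of ∂_{k+1}):

  H_0: rank C_0 − rank ∂_1 = 10 − 9 = 1, and the invariant factors of ∂_1 are all 1, so H_0 ≅ Z.
  H_1: rank ker ∂_1 − rank ∂_2 = (30 − 9) − 20 = 1, and ∂_2 has invariant factor 2 > 1, so H_1 ≅ Z ⊕ Z/2.
  H_2: rank ker ∂_2 − rank ∂_3 = (20 − 20) − 0 = 0, and there is no ∂_3, so H_2 ≅ 0.

As a check, the Euler characteristic is 10 − 30 + 20 = 0, which agrees with 1 − 1 + 0 = 0.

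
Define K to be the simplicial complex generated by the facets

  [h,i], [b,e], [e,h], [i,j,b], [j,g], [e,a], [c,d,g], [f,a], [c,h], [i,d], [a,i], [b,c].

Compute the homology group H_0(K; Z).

Order the vertices as a < b < c < d < e < f < g < h < i < j. Listing each simplex with vertices in this order, K has dimension 2 with simplices:

  0-simplices (10): a, b, c, d, e, f, g, h, i, j
  1-simplices (16): ae, af, ai, bc, be, bi, bj, cd, cg, ch, dg, di, eh, gj, hi, ij
  2-simplices (2): bij, cdg

Hence C_0 ≅ Z^10, C_1 ≅ Z^16, C_2 ≅ Z^2.

The boundary map ∂_1: C_1 → C_0 maps an edge to its endpoints' difference, ∂[p,q] = q − p.
The resulting 10×16 matrix has rank 9, and its Smith normal form has invariant factors (1,1,1,1,1,1,1,1,1).

Boundary ∂_2: C_2 → C_1 acts by ∂[p,q,r] = [q,r] − [p,r] + [p,q]. For instance
  ∂bij = ij − bj + bi,
  ∂cdg = dg − cg + cd.
The 16×2 boundary matrix has rank 2 and Smith normal form diag(1,1).

Computing H_k = (kernel of ∂_k) / (image of ∂_{k+1}):

  H_0: rank C_0 − rank ∂_1 = 10 − 9 = 1, and the invariant factors of ∂_1 are all 1, so H_0 = Z.

H_0 ≅ Z.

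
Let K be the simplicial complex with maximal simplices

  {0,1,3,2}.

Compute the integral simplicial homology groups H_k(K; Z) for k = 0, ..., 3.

H_0 = Z,  H_1 = 0,  H_2 = 0,  H_3 = 0.

K has 4 vertices, 6 edges, 4 triangles, 1 3-simplex.
rank ∂_0 = 0, rank ∂_1 = 3 ⇒ b_0 = 4 − 0 − 3 = 1; all invariant factors of ∂_1 are 1 so no torsion. So H_0 = Z.
rank ∂_1 = 3, rank ∂_2 = 3 ⇒ b_1 = 6 − 3 − 3 = 0; all invariant factors of ∂_2 are 1 so no torsion. So H_1 = 0.
rank ∂_2 = 3, rank ∂_3 = 1 ⇒ b_2 = 4 − 3 − 1 = 0; all invariant factors of ∂_3 are 1 so no torsion. So H_2 = 0.
rank ∂_3 = 1, rank ∂_4 = 0 ⇒ b_3 = 1 − 1 − 0 = 0. So H_3 = 0.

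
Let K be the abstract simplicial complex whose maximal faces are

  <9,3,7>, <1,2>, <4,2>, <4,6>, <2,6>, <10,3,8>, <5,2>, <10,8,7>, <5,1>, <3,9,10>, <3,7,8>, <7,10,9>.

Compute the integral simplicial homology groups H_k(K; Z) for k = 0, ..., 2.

H_0 ≅ Z^2,  H_1 ≅ Z^2,  H_2 ≅ Z.

K has 10 vertices, 15 edges, 6 triangles.
rank ∂_0 = 0, rank ∂_1 = 8 ⇒ b_0 = 10 − 0 − 8 = 2; all invariant factors of ∂_1 are 1 so no torsion. So H_0 = Z^2.
rank ∂_1 = 8, rank ∂_2 = 5 ⇒ b_1 = 15 − 8 − 5 = 2; all invariant factors of ∂_2 are 1 so no torsion. So H_1 = Z^2.
rank ∂_2 = 5, rank ∂_3 = 0 ⇒ b_2 = 6 − 5 − 0 = 1. So H_2 = Z.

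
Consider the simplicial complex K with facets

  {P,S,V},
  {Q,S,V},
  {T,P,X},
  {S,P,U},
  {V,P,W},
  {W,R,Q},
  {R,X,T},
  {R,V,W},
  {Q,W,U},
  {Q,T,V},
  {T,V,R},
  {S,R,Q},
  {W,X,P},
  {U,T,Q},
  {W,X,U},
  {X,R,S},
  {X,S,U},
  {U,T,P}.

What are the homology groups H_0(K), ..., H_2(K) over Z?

We work with the vertex ordering P < Q < R < S < T < U < V < W < X. The simplices of K, each written with vertices in increasing order, are:

  0-simplices (9): P, Q, R, S, T, U, V, W, X
  1-simplices (27): PS, PT, PU, PV, PW, PX, QR, QS, QT, QU, QV, QW, RS, RT, RV, RW, RX, SU, SV, SX, TU, TV, TX, UW, UX, VW, WX
  2-simplices (18): PSU, PSV, PTU, PTX, PVW, PWX, QRS, QRW, QSV, QTU, QTV, QUW, RSX, RTV, RTX, RVW, SUX, UWX

giving chain groups C_0 ≅ Z^9, C_1 ≅ Z^27, C_2 ≅ Z^18.

The boundary map ∂_1: C_1 → C_0 is given by ∂[p,q] = [q] − [p]. For instance
  ∂SX = X − S.
The 9×27 boundary matrix has rank 8 and Smith normal form diag(1,1,1,1,1,1,1,1).

∂_2: C_2 → C_1 maps a triangle to the signed sum of its edges. For instance
  ∂QRS = RS − QS + QR,
  ∂QTU = TU − QU + QT.
The resulting 27×18 matrix has rank 18, and its Smith normal form has invariant factors (1,1,1,1,1,1,1,1,1,1,1,1,1,1,1,1,1,2).

Now H_k = ker ∂_k / im ∂_{k+1}, so:

  H_0: rank C_0 − rank ∂_1 = 9 − 8 = 1, and the invariant factors of ∂_1 are all 1, so H_0 = Z.
  H_1: rank ker ∂_1 − rank ∂_2 = (27 − 8) − 18 = 1, and ∂_2 has invariant factor 2 > 1, so H_1 = Z ⊕ Z/2.
  H_2: rank ker ∂_2 − rank ∂_3 = (18 − 18) − 0 = 0, and there is no ∂_3, so H_2 = 0.

As a check, the Euler characteristic is 9 − 27 + 18 = 0, which agrees with 1 − 1 + 0 = 0.

H_0 ≅ Z,  H_1 ≅ Z ⊕ Z/2,  H_2 = 0.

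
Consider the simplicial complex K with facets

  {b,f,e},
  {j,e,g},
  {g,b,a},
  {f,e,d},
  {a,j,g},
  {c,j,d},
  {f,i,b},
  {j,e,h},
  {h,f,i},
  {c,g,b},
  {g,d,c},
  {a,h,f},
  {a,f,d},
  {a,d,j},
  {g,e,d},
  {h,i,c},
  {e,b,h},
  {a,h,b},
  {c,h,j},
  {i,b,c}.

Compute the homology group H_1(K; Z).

Fix the vertex order a < b < c < d < e < f < g < h < i < j and write every simplex with vertices in increasing order. Then dim K = 2 and the simplices of K are:

  0-simplices (10): a, b, c, d, e, f, g, h, i, j
  1-simplices (30): ab, ad, af, ag, ah, aj, bc, be, bf, bg, bh, bi, cd, cg, ch, ci, cj, de, df, dg, dj, ef, eg, eh, ej, fh, fi, gj, hi, hj
  2-simplices (20): abg, abh, adf, adj, afh, agj, bcg, bci, bef, beh, bfi, cdg, cdj, chi, chj, def, deg, egj, ehj, fhi

Hence C_0 ≅ Z^10, C_1 ≅ Z^30, C_2 ≅ Z^20.

∂_1: C_1 → C_0 maps an edge to its endpoints' difference, ∂[p,q] = q − p.
The resulting 10×30 matrix has rank 9, and its Smith normal form has invariant factors (1,1,1,1,1,1,1,1,1).

The boundary map ∂_2: C_2 → C_1 maps a triangle to the signed sum of its edges. For instance
  ∂adj = dj − aj + ad,
  ∂beh = eh − bh + be.
The resulting 30×20 matrix has rank 20, and its Smith normal form has invariant factors (1,1,1,1,1,1,1,1,1,1,1,1,1,1,1,1,1,1,1,2).

Reading off H_k = ker ∂_k / im ∂_{k+1}:

  H_1: rank ker ∂_1 − rank ∂_2 = (30 − 9) − 20 = 1, and ∂_2 has invariant factor 2 > 1, so H_1 = Z ⊕ Z/2Z.

H_1 = Z ⊕ Z/2Z.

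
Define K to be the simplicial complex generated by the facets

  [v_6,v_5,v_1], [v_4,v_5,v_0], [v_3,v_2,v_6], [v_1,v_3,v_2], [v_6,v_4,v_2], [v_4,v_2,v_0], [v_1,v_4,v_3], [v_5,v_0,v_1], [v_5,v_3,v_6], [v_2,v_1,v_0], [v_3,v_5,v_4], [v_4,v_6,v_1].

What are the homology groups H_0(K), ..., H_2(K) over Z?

H_0 ≅ Z,  H_1 ≅ Z/2Z,  H_2 = 0.

Take the total order v_0 < v_1 < v_2 < v_3 < v_4 < v_5 < v_6 on the vertex set. Then K (dimension 2) consists of the simplices:

  0-simplices (7): [v_0], [v_1], [v_2], [v_3], [v_4], [v_5], [v_6]
  1-simplices (18): (18 of them)
  2-simplices (12): (12 of them)

so the chain groups are C_0 ≅ Z^7, C_1 ≅ Z^18, C_2 ≅ Z^12.

Boundary ∂_1: C_1 → C_0 maps an edge to its endpoints' difference, ∂[p,q] = q − p.
This gives a 7×18 integer matrix of rank 6; reducing to Smith normal form yields diagonal entries (1,1,1,1,1,1).

The boundary map ∂_2: C_2 → C_1 maps a triangle to the signed sum of its edges. For instance
  ∂[v_1,v_3,v_4] = [v_3,v_4] − [v_1,v_4] + [v_1,v_3],
  ∂[v_0,v_1,v_5] = [v_1,v_5] − [v_0,v_5] + [v_0,v_1].
This gives a 18×12 integer matrix of rank 12; reducing to Smith normal form yields diagonal entries (1,1,1,1,1,1,1,1,1,1,1,2).

Now H_k = ker ∂_k / im ∂_{k+1}, so:

  H_0: rank C_0 − rank ∂_1 = 7 − 6 = 1, and the invariant factors of ∂_1 are all 1, so H_0 = Z.
  H_1: rank ker ∂_1 − rank ∂_2 = (18 − 6) − 12 = 0, and ∂_2 has invariant factor 2 > 1, so H_1 = Z/2Z.
  H_2: rank ker ∂_2 − rank ∂_3 = (12 − 12) − 0 = 0, and there is no ∂_3, so H_2 = 0.

As a check, the Euler characteristic is 7 − 18 + 12 = 1, which agrees with 1 − 0 + 0 = 1.
(K is a triangulation of the real projective plane RP^2.)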